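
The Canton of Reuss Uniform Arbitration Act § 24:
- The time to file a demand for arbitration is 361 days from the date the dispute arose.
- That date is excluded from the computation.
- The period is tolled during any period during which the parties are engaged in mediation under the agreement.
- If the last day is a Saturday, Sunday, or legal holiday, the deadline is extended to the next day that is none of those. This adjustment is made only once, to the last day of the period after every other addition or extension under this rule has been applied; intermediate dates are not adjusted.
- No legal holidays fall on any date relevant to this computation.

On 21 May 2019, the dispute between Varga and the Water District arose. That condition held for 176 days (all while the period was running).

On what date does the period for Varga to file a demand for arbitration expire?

November 9, 2020

361 days after 21 May 2019 is May 16, 2020.
Tolling adds 176 days: May 16, 2020 + 176 days = November 8, 2020.
November 8, 2020 is Sunday. The next qualifying day is November 9, 2020.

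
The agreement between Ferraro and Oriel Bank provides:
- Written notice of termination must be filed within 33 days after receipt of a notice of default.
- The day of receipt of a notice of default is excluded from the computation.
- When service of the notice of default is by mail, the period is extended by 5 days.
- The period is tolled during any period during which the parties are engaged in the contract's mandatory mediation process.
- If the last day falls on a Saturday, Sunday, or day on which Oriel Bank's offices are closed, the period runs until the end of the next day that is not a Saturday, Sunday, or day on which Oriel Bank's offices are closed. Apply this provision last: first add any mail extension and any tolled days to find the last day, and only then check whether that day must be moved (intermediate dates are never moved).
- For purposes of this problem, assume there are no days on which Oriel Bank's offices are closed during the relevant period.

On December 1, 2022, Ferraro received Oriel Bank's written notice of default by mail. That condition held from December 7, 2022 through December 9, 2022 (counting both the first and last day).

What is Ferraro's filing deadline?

January 11, 2023

33 days after December 1, 2022 is January 3, 2023.
Service was by mail, adding 5 days: January 3, 2023 + 5 days = January 8, 2023.
From December 7, 2022 through December 9, 2022 inclusive is 3 days; tolling adds 3 days: January 8, 2023 + 3 days = January 11, 2023.
January 11, 2023 is a Wednesday and not a day on which Oriel Bank's offices are closed, so no extension applies.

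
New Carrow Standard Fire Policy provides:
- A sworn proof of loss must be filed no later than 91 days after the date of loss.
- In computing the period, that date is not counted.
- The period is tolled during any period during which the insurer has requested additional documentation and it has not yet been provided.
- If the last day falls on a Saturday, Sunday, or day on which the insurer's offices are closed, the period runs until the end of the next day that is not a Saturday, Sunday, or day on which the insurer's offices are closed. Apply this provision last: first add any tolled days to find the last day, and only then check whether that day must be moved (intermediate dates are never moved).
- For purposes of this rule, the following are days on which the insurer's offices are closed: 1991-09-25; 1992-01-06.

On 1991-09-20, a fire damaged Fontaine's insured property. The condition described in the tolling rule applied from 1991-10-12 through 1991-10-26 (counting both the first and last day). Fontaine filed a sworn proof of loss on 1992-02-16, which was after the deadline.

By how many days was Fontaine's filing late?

91 days after 1991-09-20 is December 20, 1991.
From October 12, 1991 through October 26, 1991 inclusive is 15 days; tolling adds 15 days: December 20, 1991 + 15 days = January 4, 1992.
January 4, 1992 is Saturday; January 5, 1992 is Sunday; January 6, 1992 is a listed holiday. The next qualifying day is January 7, 1992.
The deadline is January 7, 1992; from January 7, 1992 to February 16, 1992 is 40 days.

40 days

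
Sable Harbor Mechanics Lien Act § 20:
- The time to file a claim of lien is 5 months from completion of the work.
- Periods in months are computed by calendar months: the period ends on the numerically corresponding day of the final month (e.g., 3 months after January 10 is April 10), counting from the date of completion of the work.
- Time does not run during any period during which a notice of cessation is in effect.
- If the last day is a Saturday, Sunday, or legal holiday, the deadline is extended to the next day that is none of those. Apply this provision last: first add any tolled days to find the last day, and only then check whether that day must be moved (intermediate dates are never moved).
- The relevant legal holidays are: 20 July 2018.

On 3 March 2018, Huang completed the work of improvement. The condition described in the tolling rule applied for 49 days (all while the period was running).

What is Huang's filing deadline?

September 21, 2018

5 months after 3 March 2018 is August 3, 2018.
Tolling adds 49 days: August 3, 2018 + 49 days = September 21, 2018.
September 21, 2018 is a Friday and not a legal holiday, so no extension applies.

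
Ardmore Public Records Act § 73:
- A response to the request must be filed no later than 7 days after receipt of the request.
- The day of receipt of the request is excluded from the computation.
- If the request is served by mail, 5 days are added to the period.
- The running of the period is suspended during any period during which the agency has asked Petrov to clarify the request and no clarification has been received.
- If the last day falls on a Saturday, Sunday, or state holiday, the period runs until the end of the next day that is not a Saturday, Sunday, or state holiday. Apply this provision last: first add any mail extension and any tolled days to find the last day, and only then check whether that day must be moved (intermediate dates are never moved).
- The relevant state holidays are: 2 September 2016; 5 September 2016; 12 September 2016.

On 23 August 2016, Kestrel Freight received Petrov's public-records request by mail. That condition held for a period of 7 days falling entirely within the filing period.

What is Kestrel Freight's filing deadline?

7 days after 23 August 2016 is August 30, 2016.
Service was by mail, adding 5 days: August 30, 2016 + 5 days = September 4, 2016.
Tolling adds 7 days: September 4, 2016 + 7 days = September 11, 2016.
September 11, 2016 is Sunday; September 12, 2016 is a listed holiday. The next qualifying day is September 13, 2016.

September 13, 2016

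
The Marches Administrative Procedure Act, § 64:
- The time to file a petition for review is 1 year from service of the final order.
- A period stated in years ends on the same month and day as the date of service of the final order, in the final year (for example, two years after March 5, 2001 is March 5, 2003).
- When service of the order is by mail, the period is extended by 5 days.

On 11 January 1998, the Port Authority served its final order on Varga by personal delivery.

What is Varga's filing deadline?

January 11, 1999

1 year after 11 January 1998 is January 11, 1999.
Service was not by mail, so no mail extension applies.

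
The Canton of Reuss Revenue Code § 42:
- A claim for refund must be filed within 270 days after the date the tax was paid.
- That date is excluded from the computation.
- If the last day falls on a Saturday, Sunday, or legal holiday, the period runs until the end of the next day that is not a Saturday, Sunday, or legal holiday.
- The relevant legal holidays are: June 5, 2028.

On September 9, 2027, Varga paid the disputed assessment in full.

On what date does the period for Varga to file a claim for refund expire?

June 6, 2028

270 days after September 9, 2027 is June 5, 2028.
June 5, 2028 is a listed holiday. The next qualifying day is June 6, 2028.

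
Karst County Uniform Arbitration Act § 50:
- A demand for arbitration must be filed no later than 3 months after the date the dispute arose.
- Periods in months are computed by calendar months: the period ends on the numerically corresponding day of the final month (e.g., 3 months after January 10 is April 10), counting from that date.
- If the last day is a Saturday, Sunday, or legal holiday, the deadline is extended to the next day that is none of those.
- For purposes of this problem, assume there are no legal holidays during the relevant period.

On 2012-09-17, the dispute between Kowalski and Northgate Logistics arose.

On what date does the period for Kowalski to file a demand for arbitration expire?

3 months after 2012-09-17 is December 17, 2012.
December 17, 2012 is a Monday and not a legal holiday, so no extension applies.

December 17, 2012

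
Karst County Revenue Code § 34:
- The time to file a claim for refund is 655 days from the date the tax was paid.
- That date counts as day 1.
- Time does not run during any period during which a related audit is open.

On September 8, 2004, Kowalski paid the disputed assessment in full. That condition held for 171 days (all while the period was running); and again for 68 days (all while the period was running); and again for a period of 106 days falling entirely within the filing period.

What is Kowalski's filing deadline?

Counting September 8, 2004 as day 1, day 655 is June 24, 2006.
Tolling adds 171 days: June 24, 2006 + 171 days = December 12, 2006.
Tolling adds 68 days: December 12, 2006 + 68 days = February 18, 2007.
Tolling adds 106 days: February 18, 2007 + 106 days = June 4, 2007.

June 4, 2007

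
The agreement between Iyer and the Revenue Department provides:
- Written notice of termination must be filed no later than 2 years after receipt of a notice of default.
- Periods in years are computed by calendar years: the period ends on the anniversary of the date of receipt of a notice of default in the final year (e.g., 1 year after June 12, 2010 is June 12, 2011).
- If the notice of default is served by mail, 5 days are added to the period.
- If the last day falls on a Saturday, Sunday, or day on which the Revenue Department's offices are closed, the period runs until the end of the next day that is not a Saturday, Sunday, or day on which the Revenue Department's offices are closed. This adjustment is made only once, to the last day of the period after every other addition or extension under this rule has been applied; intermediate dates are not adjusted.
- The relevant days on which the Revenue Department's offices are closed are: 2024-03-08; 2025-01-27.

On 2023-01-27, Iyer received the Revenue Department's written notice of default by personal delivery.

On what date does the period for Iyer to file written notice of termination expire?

January 28, 2025

2 years after 2023-01-27 is January 27, 2025.
Service was not by mail, so no mail extension applies.
January 27, 2025 is a listed holiday. The next qualifying day is January 28, 2025.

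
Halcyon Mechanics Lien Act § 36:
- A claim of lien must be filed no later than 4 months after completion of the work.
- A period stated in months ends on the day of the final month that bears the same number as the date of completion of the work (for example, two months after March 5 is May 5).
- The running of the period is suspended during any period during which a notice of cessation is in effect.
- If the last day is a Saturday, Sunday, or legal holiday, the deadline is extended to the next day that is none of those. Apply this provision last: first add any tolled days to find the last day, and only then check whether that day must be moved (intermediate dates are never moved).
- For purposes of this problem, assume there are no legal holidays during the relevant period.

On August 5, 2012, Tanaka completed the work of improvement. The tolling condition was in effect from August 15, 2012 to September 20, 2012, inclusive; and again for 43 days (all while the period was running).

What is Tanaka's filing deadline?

February 25, 2013

4 months after August 5, 2012 is December 5, 2012.
From August 15, 2012 through September 20, 2012 inclusive is 37 days; tolling adds 37 days: December 5, 2012 + 37 days = January 11, 2013.
Tolling adds 43 days: January 11, 2013 + 43 days = February 23, 2013.
February 23, 2013 is Saturday; February 24, 2013 is Sunday. The next qualifying day is February 25, 2013.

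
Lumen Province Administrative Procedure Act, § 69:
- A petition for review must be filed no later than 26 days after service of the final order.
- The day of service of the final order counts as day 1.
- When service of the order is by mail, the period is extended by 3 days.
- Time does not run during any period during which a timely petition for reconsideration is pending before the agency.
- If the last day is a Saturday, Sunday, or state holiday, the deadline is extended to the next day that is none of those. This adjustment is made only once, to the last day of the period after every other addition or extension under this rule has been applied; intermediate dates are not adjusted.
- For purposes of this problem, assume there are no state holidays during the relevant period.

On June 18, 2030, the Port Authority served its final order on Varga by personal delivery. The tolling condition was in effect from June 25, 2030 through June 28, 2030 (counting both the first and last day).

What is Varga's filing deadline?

July 17, 2030

Counting June 18, 2030 as day 1, day 26 is July 13, 2030.
Service was not by mail, so no mail extension applies.
From June 25, 2030 through June 28, 2030 inclusive is 4 days; tolling adds 4 days: July 13, 2030 + 4 days = July 17, 2030.
July 17, 2030 is a Wednesday and not a state holiday, so no extension applies.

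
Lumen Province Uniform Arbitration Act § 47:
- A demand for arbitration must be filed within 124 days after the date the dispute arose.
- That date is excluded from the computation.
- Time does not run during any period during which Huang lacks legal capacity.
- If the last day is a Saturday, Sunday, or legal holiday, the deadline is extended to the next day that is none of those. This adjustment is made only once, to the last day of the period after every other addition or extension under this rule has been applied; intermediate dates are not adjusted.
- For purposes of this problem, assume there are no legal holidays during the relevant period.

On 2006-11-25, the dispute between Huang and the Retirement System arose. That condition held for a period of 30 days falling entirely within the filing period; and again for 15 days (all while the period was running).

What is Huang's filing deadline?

124 days after 2006-11-25 is March 29, 2007.
Tolling adds 30 days: March 29, 2007 + 30 days = April 28, 2007.
Tolling adds 15 days: April 28, 2007 + 15 days = May 13, 2007.
May 13, 2007 is Sunday. The next qualifying day is May 14, 2007.

May 14, 2007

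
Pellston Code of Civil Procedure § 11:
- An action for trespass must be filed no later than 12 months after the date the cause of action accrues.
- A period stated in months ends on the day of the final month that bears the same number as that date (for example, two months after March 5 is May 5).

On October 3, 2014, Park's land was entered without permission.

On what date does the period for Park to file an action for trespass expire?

October 3, 2015

12 months after October 3, 2014 is October 3, 2015.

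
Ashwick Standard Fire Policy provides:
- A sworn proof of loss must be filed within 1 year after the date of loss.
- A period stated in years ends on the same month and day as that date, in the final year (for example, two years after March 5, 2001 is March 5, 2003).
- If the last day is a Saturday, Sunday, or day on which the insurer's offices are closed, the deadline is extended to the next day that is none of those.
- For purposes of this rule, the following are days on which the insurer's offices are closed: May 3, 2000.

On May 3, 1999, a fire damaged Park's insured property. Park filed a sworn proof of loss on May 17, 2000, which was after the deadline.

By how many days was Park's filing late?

13 days

1 year after May 3, 1999 is May 3, 2000.
May 3, 2000 is a listed holiday. The next qualifying day is May 4, 2000.
The deadline is May 4, 2000; from May 4, 2000 to May 17, 2000 is 13 days.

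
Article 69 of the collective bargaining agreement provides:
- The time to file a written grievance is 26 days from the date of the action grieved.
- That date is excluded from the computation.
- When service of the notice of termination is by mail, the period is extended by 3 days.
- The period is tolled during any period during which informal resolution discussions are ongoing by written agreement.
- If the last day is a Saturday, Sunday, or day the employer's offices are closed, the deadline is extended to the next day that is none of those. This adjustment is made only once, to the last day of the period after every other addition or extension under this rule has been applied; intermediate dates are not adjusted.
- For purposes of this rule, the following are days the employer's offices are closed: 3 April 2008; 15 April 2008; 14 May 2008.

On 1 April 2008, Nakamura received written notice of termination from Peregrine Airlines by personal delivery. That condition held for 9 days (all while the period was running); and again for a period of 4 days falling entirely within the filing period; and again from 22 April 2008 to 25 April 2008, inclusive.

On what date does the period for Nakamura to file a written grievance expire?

May 15, 2008

26 days after 1 April 2008 is April 27, 2008.
Service was not by mail, so no mail extension applies.
Tolling adds 9 days: April 27, 2008 + 9 days = May 6, 2008.
Tolling adds 4 days: May 6, 2008 + 4 days = May 10, 2008.
From April 22, 2008 through April 25, 2008 inclusive is 4 days; tolling adds 4 days: May 10, 2008 + 4 days = May 14, 2008.
May 14, 2008 is a listed holiday. The next qualifying day is May 15, 2008.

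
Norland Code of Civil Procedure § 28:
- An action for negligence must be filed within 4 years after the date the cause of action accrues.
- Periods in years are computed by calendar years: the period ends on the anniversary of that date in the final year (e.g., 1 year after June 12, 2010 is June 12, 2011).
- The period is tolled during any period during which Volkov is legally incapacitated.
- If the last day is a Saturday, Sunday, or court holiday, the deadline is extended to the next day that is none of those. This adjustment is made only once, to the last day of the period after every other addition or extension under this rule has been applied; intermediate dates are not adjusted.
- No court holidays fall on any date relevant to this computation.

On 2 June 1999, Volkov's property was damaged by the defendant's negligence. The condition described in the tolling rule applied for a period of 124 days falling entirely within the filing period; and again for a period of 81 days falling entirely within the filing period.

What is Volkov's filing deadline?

December 24, 2003

4 years after 2 June 1999 is June 2, 2003.
Tolling adds 124 days: June 2, 2003 + 124 days = October 4, 2003.
Tolling adds 81 days: October 4, 2003 + 81 days = December 24, 2003.
December 24, 2003 is a Wednesday and not a court holiday, so no extension applies.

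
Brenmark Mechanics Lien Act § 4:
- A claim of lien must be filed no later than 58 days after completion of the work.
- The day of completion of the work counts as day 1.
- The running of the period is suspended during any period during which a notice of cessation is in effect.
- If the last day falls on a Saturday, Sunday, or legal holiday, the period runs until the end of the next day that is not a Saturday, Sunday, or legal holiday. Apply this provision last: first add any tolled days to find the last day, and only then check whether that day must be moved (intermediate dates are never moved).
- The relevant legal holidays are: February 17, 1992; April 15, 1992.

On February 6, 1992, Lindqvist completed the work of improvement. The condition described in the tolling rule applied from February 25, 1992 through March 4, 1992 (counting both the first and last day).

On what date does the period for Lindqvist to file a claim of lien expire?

April 13, 1992

Counting February 6, 1992 as day 1, day 58 is April 3, 1992.
From February 25, 1992 through March 4, 1992 inclusive is 9 days; tolling adds 9 days: April 3, 1992 + 9 days = April 12, 1992.
April 12, 1992 is Sunday. The next qualifying day is April 13, 1992.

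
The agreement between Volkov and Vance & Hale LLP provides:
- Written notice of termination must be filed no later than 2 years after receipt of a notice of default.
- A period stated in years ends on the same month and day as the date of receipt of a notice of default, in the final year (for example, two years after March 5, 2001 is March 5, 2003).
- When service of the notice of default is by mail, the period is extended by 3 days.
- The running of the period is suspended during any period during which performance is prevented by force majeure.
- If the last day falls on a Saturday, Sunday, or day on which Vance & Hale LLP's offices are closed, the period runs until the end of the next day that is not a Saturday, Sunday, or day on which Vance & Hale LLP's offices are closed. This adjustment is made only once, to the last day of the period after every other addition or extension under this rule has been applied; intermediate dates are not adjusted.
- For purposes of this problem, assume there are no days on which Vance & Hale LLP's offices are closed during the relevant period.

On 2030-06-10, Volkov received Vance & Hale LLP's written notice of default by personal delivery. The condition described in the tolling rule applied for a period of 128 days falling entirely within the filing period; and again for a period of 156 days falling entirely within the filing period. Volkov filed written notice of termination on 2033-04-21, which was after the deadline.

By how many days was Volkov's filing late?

2 years after 2030-06-10 is June 10, 2032.
Service was not by mail, so no mail extension applies.
Tolling adds 128 days: June 10, 2032 + 128 days = October 16, 2032.
Tolling adds 156 days: October 16, 2032 + 156 days = March 21, 2033.
March 21, 2033 is a Monday and not a day on which Vance & Hale LLP's offices are closed, so no extension applies.
The deadline is March 21, 2033; from March 21, 2033 to April 21, 2033 is 31 days.

31 days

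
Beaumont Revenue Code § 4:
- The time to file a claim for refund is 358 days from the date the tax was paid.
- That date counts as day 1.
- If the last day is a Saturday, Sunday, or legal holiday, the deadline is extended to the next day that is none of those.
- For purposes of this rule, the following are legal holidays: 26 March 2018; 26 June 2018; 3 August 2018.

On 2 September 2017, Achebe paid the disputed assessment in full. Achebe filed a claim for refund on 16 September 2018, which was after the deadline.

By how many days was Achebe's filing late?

Counting 2 September 2017 as day 1, day 358 is August 25, 2018.
August 25, 2018 is Saturday; August 26, 2018 is Sunday. The next qualifying day is August 27, 2018.
The deadline is August 27, 2018; from August 27, 2018 to September 16, 2018 is 20 days.

20 days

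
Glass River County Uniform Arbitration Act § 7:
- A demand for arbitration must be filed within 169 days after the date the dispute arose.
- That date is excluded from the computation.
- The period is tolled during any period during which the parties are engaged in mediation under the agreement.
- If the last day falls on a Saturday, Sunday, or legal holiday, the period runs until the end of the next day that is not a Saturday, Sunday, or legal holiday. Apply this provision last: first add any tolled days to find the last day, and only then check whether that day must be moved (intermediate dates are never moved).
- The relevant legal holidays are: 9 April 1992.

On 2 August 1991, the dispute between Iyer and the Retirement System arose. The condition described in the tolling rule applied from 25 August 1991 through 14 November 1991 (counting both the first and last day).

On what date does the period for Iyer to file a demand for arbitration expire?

169 days after 2 August 1991 is January 18, 1992.
From August 25, 1991 through November 14, 1991 inclusive is 82 days; tolling adds 82 days: January 18, 1992 + 82 days = April 9, 1992.
April 9, 1992 is a listed holiday. The next qualifying day is April 10, 1992.

April 10, 1992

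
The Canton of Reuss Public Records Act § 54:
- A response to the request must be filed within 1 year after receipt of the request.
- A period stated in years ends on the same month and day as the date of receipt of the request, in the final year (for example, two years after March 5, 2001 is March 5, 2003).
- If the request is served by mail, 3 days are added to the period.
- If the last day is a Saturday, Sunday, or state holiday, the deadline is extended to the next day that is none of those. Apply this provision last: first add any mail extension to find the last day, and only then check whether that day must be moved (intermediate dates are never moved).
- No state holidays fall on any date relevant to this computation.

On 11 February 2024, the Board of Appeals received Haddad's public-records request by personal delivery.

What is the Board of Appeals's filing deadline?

1 year after 11 February 2024 is February 11, 2025.
Service was not by mail, so no mail extension applies.
February 11, 2025 is a Tuesday and not a state holiday, so no extension applies.

February 11, 2025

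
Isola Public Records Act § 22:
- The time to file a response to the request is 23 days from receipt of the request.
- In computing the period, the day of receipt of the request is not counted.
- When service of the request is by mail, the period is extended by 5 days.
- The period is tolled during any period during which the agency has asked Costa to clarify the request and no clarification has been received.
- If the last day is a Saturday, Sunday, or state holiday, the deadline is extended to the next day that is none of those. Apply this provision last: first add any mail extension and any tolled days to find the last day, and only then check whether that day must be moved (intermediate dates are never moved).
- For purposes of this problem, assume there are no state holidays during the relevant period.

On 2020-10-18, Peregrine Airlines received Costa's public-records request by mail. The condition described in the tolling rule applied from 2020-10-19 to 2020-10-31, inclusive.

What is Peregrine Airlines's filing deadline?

November 30, 2020

23 days after 2020-10-18 is November 10, 2020.
Service was by mail, adding 5 days: November 10, 2020 + 5 days = November 15, 2020.
From October 19, 2020 through October 31, 2020 inclusive is 13 days; tolling adds 13 days: November 15, 2020 + 13 days = November 28, 2020.
November 28, 2020 is Saturday; November 29, 2020 is Sunday. The next qualifying day is November 30, 2020.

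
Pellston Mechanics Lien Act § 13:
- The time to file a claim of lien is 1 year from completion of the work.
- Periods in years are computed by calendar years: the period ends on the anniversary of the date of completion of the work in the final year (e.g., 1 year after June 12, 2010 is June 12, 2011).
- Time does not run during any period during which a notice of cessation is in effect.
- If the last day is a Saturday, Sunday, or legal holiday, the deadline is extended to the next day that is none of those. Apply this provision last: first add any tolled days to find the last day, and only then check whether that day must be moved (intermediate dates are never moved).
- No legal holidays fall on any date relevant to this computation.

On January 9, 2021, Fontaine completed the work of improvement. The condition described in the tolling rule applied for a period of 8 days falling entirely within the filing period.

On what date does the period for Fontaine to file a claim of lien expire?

1 year after January 9, 2021 is January 9, 2022.
Tolling adds 8 days: January 9, 2022 + 8 days = January 17, 2022.
January 17, 2022 is a Monday and not a legal holiday, so no extension applies.

January 17, 2022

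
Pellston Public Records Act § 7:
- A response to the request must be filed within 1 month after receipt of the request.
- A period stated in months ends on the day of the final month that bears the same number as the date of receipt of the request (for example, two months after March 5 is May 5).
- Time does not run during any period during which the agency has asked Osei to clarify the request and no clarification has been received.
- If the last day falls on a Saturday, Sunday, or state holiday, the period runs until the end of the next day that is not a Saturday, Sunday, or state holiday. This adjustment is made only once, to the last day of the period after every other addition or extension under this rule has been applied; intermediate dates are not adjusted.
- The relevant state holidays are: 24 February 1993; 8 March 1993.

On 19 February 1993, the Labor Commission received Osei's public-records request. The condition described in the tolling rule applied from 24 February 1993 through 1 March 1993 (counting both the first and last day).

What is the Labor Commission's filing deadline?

March 25, 1993

1 month after 19 February 1993 is March 19, 1993.
From February 24, 1993 through March 1, 1993 inclusive is 6 days; tolling adds 6 days: March 19, 1993 + 6 days = March 25, 1993.
March 25, 1993 is a Thursday and not a state holiday, so no extension applies.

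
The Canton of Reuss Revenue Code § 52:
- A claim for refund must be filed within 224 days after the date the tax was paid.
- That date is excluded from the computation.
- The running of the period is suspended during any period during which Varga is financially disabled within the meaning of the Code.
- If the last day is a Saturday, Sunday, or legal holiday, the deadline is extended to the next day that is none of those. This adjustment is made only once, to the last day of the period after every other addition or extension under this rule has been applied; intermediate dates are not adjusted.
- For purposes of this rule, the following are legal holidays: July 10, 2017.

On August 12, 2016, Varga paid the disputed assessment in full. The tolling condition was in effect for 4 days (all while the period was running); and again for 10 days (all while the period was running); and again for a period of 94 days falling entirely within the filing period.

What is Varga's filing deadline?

July 11, 2017

224 days after August 12, 2016 is March 24, 2017.
Tolling adds 4 days: March 24, 2017 + 4 days = March 28, 2017.
Tolling adds 10 days: March 28, 2017 + 10 days = April 7, 2017.
Tolling adds 94 days: April 7, 2017 + 94 days = July 10, 2017.
July 10, 2017 is a listed holiday. The next qualifying day is July 11, 2017.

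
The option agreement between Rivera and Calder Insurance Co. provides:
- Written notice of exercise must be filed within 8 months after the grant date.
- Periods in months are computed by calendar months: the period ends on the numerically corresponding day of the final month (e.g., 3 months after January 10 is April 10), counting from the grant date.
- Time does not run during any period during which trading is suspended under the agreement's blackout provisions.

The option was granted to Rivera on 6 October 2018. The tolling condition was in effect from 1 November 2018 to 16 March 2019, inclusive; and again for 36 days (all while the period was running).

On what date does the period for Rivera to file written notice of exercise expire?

8 months after 6 October 2018 is June 6, 2019.
From November 1, 2018 through March 16, 2019 inclusive is 136 days; tolling adds 136 days: June 6, 2019 + 136 days = October 20, 2019.
Tolling adds 36 days: October 20, 2019 + 36 days = November 25, 2019.

November 25, 2019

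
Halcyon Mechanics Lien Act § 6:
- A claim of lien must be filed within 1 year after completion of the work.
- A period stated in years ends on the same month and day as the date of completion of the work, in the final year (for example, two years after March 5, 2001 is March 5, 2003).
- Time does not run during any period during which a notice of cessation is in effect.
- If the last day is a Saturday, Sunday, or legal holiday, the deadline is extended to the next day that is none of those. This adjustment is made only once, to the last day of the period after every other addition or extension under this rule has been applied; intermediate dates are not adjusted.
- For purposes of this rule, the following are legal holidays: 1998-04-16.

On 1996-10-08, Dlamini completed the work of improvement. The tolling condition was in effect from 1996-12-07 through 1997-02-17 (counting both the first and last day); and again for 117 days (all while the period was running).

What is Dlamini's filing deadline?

April 17, 1998

1 year after 1996-10-08 is October 8, 1997.
From December 7, 1996 through February 17, 1997 inclusive is 73 days; tolling adds 73 days: October 8, 1997 + 73 days = December 20, 1997.
Tolling adds 117 days: December 20, 1997 + 117 days = April 16, 1998.
April 16, 1998 is a listed holiday. The next qualifying day is April 17, 1998.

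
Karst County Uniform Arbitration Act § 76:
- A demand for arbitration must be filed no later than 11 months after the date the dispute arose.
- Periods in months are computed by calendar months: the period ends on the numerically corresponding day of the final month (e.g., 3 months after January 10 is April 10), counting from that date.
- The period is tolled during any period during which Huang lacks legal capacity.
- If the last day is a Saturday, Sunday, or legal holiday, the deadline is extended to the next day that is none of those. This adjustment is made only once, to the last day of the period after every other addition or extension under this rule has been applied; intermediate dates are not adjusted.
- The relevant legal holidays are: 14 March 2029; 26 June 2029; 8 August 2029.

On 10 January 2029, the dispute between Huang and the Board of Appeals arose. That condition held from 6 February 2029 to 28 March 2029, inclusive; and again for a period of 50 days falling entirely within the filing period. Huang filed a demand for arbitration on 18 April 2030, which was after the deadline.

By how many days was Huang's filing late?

28 days

11 months after 10 January 2029 is December 10, 2029.
From February 6, 2029 through March 28, 2029 inclusive is 51 days; tolling adds 51 days: December 10, 2029 + 51 days = January 30, 2030.
Tolling adds 50 days: January 30, 2030 + 50 days = March 21, 2030.
March 21, 2030 is a Thursday and not a legal holiday, so no extension applies.
The deadline is March 21, 2030; from March 21, 2030 to April 18, 2030 is 28 days.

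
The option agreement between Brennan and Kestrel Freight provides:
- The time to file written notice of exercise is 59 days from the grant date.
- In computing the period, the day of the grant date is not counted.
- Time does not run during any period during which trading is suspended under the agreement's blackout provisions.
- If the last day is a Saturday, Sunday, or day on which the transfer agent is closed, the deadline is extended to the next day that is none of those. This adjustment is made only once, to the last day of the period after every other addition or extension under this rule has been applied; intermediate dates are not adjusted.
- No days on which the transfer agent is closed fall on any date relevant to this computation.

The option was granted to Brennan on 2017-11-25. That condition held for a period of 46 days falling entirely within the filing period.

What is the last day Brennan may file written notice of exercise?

59 days after 2017-11-25 is January 23, 2018.
Tolling adds 46 days: January 23, 2018 + 46 days = March 10, 2018.
March 10, 2018 is Saturday; March 11, 2018 is Sunday. The next qualifying day is March 12, 2018.

March 12, 2018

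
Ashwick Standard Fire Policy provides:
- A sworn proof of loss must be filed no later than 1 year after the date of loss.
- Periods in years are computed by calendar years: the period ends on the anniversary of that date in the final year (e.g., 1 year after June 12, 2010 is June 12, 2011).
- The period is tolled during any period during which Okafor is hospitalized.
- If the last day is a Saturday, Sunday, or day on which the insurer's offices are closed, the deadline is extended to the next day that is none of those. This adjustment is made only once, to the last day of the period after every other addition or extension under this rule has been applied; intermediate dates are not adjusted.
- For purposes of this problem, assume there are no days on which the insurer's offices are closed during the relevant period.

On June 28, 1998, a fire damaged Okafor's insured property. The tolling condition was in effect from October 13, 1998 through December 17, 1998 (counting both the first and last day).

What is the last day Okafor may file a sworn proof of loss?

September 2, 1999

1 year after June 28, 1998 is June 28, 1999.
From October 13, 1998 through December 17, 1998 inclusive is 66 days; tolling adds 66 days: June 28, 1999 + 66 days = September 2, 1999.
September 2, 1999 is a Thursday and not a day on which the insurer's offices are closed, so no extension applies.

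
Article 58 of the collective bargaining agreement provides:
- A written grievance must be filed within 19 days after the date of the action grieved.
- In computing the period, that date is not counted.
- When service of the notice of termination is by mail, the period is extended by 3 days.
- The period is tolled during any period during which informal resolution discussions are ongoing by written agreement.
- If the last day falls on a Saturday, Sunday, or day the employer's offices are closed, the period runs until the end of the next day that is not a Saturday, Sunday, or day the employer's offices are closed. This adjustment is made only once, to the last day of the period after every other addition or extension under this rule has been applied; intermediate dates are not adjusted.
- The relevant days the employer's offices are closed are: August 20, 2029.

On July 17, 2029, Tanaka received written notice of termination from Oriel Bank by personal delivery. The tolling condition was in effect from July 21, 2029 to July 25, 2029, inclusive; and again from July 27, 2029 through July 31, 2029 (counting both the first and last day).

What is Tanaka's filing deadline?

19 days after July 17, 2029 is August 5, 2029.
Service was not by mail, so no mail extension applies.
From July 21, 2029 through July 25, 2029 inclusive is 5 days; tolling adds 5 days: August 5, 2029 + 5 days = August 10, 2029.
From July 27, 2029 through July 31, 2029 inclusive is 5 days; tolling adds 5 days: August 10, 2029 + 5 days = August 15, 2029.
August 15, 2029 is a Wednesday and not a day the employer's offices are closed, so no extension applies.

August 15, 2029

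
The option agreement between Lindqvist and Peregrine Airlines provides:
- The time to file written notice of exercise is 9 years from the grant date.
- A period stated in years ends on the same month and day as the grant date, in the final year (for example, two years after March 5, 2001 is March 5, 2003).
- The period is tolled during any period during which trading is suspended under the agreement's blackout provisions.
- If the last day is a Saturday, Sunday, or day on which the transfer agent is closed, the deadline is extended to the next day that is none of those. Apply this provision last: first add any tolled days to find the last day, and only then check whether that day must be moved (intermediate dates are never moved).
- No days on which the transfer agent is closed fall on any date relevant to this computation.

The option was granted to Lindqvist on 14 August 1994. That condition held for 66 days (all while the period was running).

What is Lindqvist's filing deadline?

9 years after 14 August 1994 is August 14, 2003.
Tolling adds 66 days: August 14, 2003 + 66 days = October 19, 2003.
October 19, 2003 is Sunday. The next qualifying day is October 20, 2003.

October 20, 2003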